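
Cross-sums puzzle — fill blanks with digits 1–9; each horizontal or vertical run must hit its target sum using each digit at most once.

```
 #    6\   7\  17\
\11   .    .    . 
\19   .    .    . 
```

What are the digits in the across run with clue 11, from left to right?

17 in 2 cells must be {8,9}.
The 11 across and the 17 down share only 8, so R1C3 = 8.
R2C3 = 17 − 8 = 9 completes the 17 down.
Nothing is forced directly, so branch on R2C1, whose candidates are 2 or 4. If R2C1 = 2: then R1C1 would have to be in {1,2} for the 11 across but in {4} for the 6 down — contradiction. So R2C1 = 4.
R1C1 = 6 − 4 = 2 completes the 6 down.
R1C2 = 11 − 10 = 1 completes the 11 across.
R2C2 = 19 − 13 = 6 completes the 19 across.

2, 1, 8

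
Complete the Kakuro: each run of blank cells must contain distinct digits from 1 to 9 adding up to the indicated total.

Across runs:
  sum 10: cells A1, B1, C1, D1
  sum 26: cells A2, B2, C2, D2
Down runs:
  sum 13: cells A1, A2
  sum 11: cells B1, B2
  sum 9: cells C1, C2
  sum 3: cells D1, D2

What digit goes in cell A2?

10 in 4 cells must be {1,2,3,4}; 3 in 2 cells must be {1,2}.
Only 4 fits A1 under both its across sum 10 and down sum 13.
A2 = 13 − 4 = 9 completes the 13 down.

9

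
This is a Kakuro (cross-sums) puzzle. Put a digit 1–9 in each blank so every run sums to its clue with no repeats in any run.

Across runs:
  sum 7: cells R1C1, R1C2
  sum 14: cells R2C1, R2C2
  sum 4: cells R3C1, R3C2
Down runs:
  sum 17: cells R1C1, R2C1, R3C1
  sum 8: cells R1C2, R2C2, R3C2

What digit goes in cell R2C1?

9

4 in 2 cells must be {1,3}.
The 14 across and the 8 down share only 5, so R2C2 = 5.
Given what's placed, R3C2 must be 1 to fit the 4 across and 8 down.
R1C2 = 8 − 6 = 2 completes the 8 down.
R2C1 = 14 − 5 = 9 completes the 14 across.
R3C1 = 4 − 1 = 3 completes the 4 across.
R1C1 = 7 − 2 = 5 completes the 7 across.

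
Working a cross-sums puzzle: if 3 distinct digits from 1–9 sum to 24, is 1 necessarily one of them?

The only way to make 24 from 3 distinct digits is {7,8,9}, which does not contain 1.

No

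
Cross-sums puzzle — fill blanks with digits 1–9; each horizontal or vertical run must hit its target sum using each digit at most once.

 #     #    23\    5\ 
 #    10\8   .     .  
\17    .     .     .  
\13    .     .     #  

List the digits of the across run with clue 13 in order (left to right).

23 in 3 cells must be {6,8,9}.
The 8 across and the 23 down share only 6, so R1C2 = 6.
R1C3 = 8 − 6 = 2 completes the 8 across.
R2C3 = 5 − 2 = 3 completes the 5 down.
No cell is forced outright now. R2C2 can only be 8 or 9 (the digits allowed by both its 17 across and its 23 down). If R2C2 = 9: then R2C1 would have to be in {5} for the 17 across but in {1,2,3,4,6,7,8,9} for the 10 down — contradiction. So R2C2 = 8.
R2C1 = 17 − 11 = 6 completes the 17 across.
R3C1 = 10 − 6 = 4 completes the 10 down.
R3C2 = 13 − 4 = 9 completes the 13 across.

4 9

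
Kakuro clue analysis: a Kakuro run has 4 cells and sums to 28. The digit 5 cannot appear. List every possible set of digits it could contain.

4 distinct digits from 1–9 sum between 10 and 30.
Dropping sets that contain 5.
Only one set works: {4,7,8,9}.

{4,7,8,9}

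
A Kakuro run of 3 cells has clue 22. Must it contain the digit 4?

No

Counterexample: {5,8,9} sums to 22 without using 4.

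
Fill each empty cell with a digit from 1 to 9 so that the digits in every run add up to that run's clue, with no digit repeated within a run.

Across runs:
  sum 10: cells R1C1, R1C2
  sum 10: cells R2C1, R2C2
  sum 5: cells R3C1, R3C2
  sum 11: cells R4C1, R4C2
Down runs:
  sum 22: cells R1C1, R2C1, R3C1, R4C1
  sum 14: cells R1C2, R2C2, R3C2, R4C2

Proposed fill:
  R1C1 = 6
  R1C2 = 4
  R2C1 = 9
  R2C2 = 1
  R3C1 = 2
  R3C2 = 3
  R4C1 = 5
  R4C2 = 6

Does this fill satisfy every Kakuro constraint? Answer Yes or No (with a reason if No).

Yes

Across: 6+4=10; 9+1=10; 2+3=5; 5+6=11. Down: 6+9+2+5=22; 4+1+3+6=14. No digit repeats within any run.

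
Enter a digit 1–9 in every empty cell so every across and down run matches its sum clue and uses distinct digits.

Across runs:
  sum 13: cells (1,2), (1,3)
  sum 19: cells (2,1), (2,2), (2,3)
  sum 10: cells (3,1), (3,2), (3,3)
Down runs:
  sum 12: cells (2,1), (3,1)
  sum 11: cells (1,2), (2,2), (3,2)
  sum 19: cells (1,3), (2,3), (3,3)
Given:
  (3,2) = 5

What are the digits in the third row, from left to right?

(1,2) = 4: the only remaining digit allowed by both the 13 across and the 11 down.
(1,3) = 13 − 4 = 9 completes the 13 across.
(2,2) = 11 − 9 = 2 completes the 11 down.
Given what's placed, (2,3) must be 8 to fit the 19 across and 19 down.
(3,3) = 19 − 17 = 2 completes the 19 down.
(2,1) = 19 − 10 = 9 completes the 19 across.
(3,1) = 10 − 7 = 3 completes the 10 across.

3 5 2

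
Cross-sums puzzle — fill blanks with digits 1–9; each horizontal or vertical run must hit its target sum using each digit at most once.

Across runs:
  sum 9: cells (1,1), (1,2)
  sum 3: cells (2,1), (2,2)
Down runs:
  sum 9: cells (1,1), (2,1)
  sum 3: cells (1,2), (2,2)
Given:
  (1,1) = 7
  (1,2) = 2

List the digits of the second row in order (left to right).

3 in 2 cells must be {1,2}.
(2,1) = 9 − 7 = 2 completes the 9 down.
(2,2) = 3 − 2 = 1 completes the 3 across.

2 1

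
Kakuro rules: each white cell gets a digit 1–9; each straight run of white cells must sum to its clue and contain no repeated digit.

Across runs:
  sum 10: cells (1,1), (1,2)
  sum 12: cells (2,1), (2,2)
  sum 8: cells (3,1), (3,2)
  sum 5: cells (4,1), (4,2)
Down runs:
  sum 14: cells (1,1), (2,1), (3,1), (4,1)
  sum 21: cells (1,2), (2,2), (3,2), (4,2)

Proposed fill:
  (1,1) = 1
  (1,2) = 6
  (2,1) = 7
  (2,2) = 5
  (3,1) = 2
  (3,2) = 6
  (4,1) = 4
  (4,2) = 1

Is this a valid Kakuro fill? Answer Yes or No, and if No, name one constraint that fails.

No — the across run (1,1)–(1,2) sums to 7, not 10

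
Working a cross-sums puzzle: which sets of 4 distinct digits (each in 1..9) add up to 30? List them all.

{6,7,8,9}

4 distinct digits from 1–9 sum between 10 and 30.
Only one set works: {6,7,8,9}.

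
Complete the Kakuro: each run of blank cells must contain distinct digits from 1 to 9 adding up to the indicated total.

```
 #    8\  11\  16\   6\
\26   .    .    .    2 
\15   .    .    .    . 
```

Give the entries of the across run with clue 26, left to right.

16 in 2 cells must be {7,9}.
R1C1 = 7: the only remaining digit allowed by both the 26 across and the 8 down.
Given what's placed, R1C3 must be 9 to fit the 26 across and 16 down.
R2C1 = 8 − 7 = 1 completes the 8 down.
R2C3 = 16 − 9 = 7 completes the 16 down.
R2C4 = 6 − 2 = 4 completes the 6 down.
R1C2 = 26 − 18 = 8 completes the 26 across.
R2C2 = 15 − 12 = 3 completes the 15 across.

7 8 9 2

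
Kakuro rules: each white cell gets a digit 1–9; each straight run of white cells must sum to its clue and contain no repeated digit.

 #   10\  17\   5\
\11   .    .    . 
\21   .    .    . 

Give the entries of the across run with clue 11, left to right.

17 in 2 cells must be {8,9}.
The 11 across and the 17 down share only 8, so R1C2 = 8.
R2C2 = 17 − 8 = 9 completes the 17 down.
Given what's placed, R2C3 must be 4 to fit the 21 across and 5 down.
R1C3 = 5 − 4 = 1 completes the 5 down.
R2C1 = 21 − 13 = 8 completes the 21 across.
R1C1 = 11 − 9 = 2 completes the 11 across.

2 8 1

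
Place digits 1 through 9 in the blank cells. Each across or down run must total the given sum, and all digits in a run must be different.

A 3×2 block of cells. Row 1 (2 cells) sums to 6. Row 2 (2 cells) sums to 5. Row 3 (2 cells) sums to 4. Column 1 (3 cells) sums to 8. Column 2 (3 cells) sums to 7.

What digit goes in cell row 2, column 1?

1

4 in 2 cells must be {1,3}; 7 in 3 cells must be {1,2,4}.
The 4 across and the 7 down share only 1, so (3,2) = 1.
(3,1) = 4 − 1 = 3 completes the 4 across.
Nothing is forced directly, so branch on (1,1), whose candidates are 1 or 4. If (1,1) = 1: then (1,2) would have to be in {5} for the 6 across but in {2,4} for the 7 down — contradiction. So (1,1) = 4.
(1,2) = 6 − 4 = 2 completes the 6 across.
(2,1) = 8 − 7 = 1 completes the 8 down.
(2,2) = 5 − 1 = 4 completes the 5 across.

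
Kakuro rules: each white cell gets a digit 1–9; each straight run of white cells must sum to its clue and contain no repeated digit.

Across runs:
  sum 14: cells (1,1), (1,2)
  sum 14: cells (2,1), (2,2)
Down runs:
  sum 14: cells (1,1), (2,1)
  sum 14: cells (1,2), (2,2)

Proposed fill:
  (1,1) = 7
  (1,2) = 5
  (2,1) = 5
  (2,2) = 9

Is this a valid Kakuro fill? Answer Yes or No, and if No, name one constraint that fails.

No — the across run (1,1)–(1,2) sums to 12, not 14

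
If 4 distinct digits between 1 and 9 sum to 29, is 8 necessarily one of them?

The only way to make 29 from 4 distinct digits is {5,7,8,9}, which contains 8.

Yes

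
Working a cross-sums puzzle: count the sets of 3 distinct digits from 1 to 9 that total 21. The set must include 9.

2

3 distinct digits from 1–9 sum between 6 and 24.
Keeping only sets containing 9.
Enumerating: {4,8,9}, {5,7,9}.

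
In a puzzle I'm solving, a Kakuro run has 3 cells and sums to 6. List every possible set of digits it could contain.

3 distinct digits from 1–9 sum between 6 and 24.
Only one set works: {1,2,3}.

{1,2,3}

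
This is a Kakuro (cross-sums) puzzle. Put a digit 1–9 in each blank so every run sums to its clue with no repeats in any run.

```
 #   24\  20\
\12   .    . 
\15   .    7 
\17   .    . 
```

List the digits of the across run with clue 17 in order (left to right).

17 in 2 cells must be {8,9}; 24 in 3 cells must be {7,8,9}.
R2C1 = 15 − 7 = 8 completes the 15 across.
R3C1 = 9: the only remaining digit allowed by both the 17 across and the 24 down.
R3C2 = 17 − 9 = 8 completes the 17 across.
R1C1 = 24 − 17 = 7 completes the 24 down.
R1C2 = 12 − 7 = 5 completes the 12 across.

9, 8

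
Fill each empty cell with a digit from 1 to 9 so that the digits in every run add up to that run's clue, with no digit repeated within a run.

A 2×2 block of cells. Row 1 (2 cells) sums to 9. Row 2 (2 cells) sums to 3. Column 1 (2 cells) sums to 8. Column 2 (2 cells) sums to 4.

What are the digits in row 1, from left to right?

6 3

3 in 2 cells must be {1,2}; 4 in 2 cells must be {1,3}.
The 3 across and the 4 down share only 1, so (2,2) = 1.
(1,2) = 4 − 1 = 3 completes the 4 down.
(2,1) = 3 − 1 = 2 completes the 3 across.
(1,1) = 9 − 3 = 6 completes the 9 across.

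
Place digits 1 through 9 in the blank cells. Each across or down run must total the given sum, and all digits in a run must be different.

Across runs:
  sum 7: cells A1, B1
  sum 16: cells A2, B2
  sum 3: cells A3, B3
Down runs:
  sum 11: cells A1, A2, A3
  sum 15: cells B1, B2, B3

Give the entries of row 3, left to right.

1 2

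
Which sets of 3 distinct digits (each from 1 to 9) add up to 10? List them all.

{1,2,7}; {1,3,6}; {1,4,5}; {2,3,5}

3 distinct digits from 1–9 sum between 6 and 24.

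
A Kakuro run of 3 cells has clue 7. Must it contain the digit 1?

Yes

The only way to make 7 from 3 distinct digits is {1,2,4}, which contains 1.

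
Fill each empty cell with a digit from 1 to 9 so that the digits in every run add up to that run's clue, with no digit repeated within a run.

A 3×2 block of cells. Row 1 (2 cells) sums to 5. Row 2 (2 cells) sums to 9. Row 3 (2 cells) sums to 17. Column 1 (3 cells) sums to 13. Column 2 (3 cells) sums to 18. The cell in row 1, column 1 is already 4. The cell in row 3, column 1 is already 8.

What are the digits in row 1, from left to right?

4 1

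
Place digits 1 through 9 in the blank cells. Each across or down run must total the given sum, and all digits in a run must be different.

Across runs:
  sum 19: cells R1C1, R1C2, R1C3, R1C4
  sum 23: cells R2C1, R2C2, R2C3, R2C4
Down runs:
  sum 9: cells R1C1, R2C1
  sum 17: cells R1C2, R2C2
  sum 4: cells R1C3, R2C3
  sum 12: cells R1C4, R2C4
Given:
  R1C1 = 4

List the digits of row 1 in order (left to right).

17 in 2 cells must be {8,9}; 4 in 2 cells must be {1,3}.
R2C1 = 9 − 4 = 5 completes the 9 down.
No cell is forced outright now. R1C3 can only be 1 or 3 (the digits allowed by both its 19 across and its 4 down). If R1C3 = 3: then R1C2 would have to be in {5,7} for the 19 across but in {8,9} for the 17 down — contradiction. So R1C3 = 1.
R2C3 = 4 − 1 = 3 completes the 4 down.
Nothing is forced directly, so branch on R1C2, whose candidates are 8 or 9. If R1C2 = 8: then R1C4 would have to be in {6} for the 19 across but in {3,4,5,7,8,9} for the 12 down — contradiction. So R1C2 = 9.
R1C4 = 19 − 14 = 5 completes the 19 across.
R2C2 = 17 − 9 = 8 completes the 17 down.
R2C4 = 23 − 16 = 7 completes the 23 across.

4 9 1 5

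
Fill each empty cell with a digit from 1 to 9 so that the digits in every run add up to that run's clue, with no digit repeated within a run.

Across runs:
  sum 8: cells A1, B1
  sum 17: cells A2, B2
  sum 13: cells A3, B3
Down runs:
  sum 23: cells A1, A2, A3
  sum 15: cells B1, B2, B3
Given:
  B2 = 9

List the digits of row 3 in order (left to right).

9, 4

17 in 2 cells must be {8,9}; 23 in 3 cells must be {6,8,9}.
Intersecting the 8 across with the 23 down forces A1 = 6.
B1 = 8 − 6 = 2 completes the 8 across.
A2 = 17 − 9 = 8 completes the 17 across.
A3 = 23 − 14 = 9 completes the 23 down.
B3 = 13 − 9 = 4 completes the 13 across.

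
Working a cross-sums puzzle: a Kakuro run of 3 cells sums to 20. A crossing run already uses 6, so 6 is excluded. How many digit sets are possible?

3

3 distinct digits from 1–9 sum between 6 and 24.
Dropping sets that contain 6.
Enumerating: {3,8,9}, {4,7,9}, {5,7,8}.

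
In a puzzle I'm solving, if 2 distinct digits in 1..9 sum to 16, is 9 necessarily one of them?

The only way to make 16 from 2 distinct digits is {7,9}, which contains 9.

Yes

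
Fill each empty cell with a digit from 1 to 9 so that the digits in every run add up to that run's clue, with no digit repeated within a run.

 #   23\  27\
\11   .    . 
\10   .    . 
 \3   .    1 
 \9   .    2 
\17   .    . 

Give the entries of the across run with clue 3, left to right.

2 1

3 in 2 cells must be {1,2}; 17 in 2 cells must be {8,9}.
R3C1 = 3 − 1 = 2 completes the 3 across.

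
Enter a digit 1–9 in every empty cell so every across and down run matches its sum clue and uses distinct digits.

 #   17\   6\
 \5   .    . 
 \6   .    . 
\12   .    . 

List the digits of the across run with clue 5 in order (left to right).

6 in 3 cells must be {1,2,3}.
The 12 across and the 6 down share only 3, so R3C2 = 3.
R3C1 = 12 − 3 = 9 completes the 12 across.
Nothing is forced directly, so branch on R1C2, whose candidates are 1 or 2. If R1C2 = 1: then R1C1 would have to be in {4} for the 5 across but in {1,2,3,5,6,7} for the 17 down — contradiction. So R1C2 = 2.
R1C1 = 5 − 2 = 3 completes the 5 across.
R2C1 = 17 − 12 = 5 completes the 17 down.
R2C2 = 6 − 5 = 1 completes the 6 across.

3 2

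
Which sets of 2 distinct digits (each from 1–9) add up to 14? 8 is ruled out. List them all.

2 distinct digits from 1–9 sum between 3 and 17.
Dropping sets that contain 8.
Only one set works: {5,9}.

{5,9}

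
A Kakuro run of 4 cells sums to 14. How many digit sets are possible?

5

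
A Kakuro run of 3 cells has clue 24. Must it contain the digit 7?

The only way to make 24 from 3 distinct digits is {7,8,9}, which contains 7.

Yes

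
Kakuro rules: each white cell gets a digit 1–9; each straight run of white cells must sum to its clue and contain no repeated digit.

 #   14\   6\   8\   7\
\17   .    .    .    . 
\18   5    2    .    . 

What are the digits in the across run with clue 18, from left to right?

R1C1 = 14 − 5 = 9 completes the 14 down.
R1C2 = 6 − 2 = 4 completes the 6 down.
Nothing is forced directly, so branch on R2C3, whose candidates are 3 or 7. If R2C3 = 3: then R1C3 would have to be in {1,3} for the 17 across but in {5} for the 8 down — contradiction. So R2C3 = 7.
R1C3 = 8 − 7 = 1 completes the 8 down.
R1C4 = 17 − 14 = 3 completes the 17 across.
R2C4 = 18 − 14 = 4 completes the 18 across.

5, 2, 7, 4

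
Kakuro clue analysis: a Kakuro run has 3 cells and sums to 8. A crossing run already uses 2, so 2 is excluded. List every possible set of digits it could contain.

{1,3,4}

3 distinct digits from 1–9 sum between 6 and 24.
Dropping sets that contain 2.
Only one set works: {1,3,4}.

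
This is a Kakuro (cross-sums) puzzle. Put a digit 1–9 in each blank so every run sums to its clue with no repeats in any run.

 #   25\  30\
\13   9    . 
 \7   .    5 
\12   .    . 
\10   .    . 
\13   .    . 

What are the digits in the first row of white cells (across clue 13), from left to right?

R1C2 = 13 − 9 = 4 completes the 13 across.
R2C1 = 7 − 5 = 2 completes the 7 across.
No cell is forced outright now. R4C2 can only be 6 or 7 or 8 (the digits allowed by both its 10 across and its 30 down). If R4C2 = 6: that forces R4C1 = 4, R5C1 = 7, after which R5C2 would have to be in {6} for the 13 across but in {7,8} for the 30 down — contradiction. If R4C2 = 8: that forces R3C2 = 7, after which R4C1 would have to be in {2} for the 10 across but in {1,3,4,5,6,7,8} for the 25 down — contradiction. So R4C2 = 7.
Given what's placed, R3C2 must be 8 to fit the 12 across and 30 down.
R4C1 = 10 − 7 = 3 completes the 10 across.
R5C2 = 30 − 24 = 6 completes the 30 down.
R3C1 = 12 − 8 = 4 completes the 12 across.
R5C1 = 13 − 6 = 7 completes the 13 across.

9 4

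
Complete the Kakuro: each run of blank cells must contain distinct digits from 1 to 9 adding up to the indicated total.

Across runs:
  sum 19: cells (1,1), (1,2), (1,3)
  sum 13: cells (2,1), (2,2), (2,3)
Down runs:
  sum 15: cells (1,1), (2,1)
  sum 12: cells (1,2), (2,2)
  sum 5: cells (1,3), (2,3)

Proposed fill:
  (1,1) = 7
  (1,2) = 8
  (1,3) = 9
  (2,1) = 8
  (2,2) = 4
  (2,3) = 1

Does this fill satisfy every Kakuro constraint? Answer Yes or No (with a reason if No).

No — the across run (1,1)–(1,3) sums to 24, not 19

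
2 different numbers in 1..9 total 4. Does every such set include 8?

The only way to make 4 from 2 distinct digits is {1,3}, which does not contain 8.

No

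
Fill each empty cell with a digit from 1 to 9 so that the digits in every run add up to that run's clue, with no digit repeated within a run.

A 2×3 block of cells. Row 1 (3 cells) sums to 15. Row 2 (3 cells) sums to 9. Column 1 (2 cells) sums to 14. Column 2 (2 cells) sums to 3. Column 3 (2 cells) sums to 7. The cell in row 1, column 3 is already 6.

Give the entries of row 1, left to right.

8, 1, 6

3 in 2 cells must be {1,2}.
(2,3) = 7 − 6 = 1 completes the 7 down.
Given what's placed, (2,2) must be 2 to fit the 9 across and 3 down.
(1,2) = 3 − 2 = 1 completes the 3 down.
(2,1) = 9 − 3 = 6 completes the 9 across.
(1,1) = 15 − 7 = 8 completes the 15 across.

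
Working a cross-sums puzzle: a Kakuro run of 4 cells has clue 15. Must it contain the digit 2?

No

Counterexample: {1,3,4,7} sums to 15 without using 2.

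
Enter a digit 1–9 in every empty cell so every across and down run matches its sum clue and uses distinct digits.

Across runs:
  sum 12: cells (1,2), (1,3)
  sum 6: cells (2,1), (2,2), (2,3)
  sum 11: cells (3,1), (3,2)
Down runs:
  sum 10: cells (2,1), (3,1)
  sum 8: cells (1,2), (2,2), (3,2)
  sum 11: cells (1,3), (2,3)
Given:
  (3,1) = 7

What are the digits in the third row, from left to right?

6 in 3 cells must be {1,2,3}.
(2,1) = 10 − 7 = 3 completes the 10 down.
Given what's placed, (2,3) must be 2 to fit the 6 across and 11 down.
(3,2) = 11 − 7 = 4 completes the 11 across.
Given what's placed, (1,2) must be 3 to fit the 12 across and 8 down.
(1,3) = 12 − 3 = 9 completes the 12 across.
(2,2) = 6 − 5 = 1 completes the 6 across.

7 4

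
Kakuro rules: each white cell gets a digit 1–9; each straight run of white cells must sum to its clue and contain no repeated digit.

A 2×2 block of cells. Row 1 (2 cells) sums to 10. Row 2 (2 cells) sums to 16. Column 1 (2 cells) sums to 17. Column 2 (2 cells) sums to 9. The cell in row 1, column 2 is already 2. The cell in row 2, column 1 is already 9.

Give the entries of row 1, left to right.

16 in 2 cells must be {7,9}; 17 in 2 cells must be {8,9}.
(1,1) = 10 − 2 = 8 completes the 10 across.
(2,2) = 16 − 9 = 7 completes the 16 across.

8 2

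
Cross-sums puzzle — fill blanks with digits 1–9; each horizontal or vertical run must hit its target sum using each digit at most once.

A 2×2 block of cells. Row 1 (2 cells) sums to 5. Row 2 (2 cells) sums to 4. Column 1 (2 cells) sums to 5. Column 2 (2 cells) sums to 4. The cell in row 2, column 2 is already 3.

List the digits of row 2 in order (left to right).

4 in 2 cells must be {1,3}.
(1,2) = 4 − 3 = 1 completes the 4 down.
(2,1) = 4 − 3 = 1 completes the 4 across.
(1,1) = 5 − 1 = 4 completes the 5 across.

1 3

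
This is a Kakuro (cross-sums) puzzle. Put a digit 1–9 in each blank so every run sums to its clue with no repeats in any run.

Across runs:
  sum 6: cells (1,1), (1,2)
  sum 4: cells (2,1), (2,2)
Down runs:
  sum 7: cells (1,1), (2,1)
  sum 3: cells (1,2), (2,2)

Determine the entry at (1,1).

4

4 in 2 cells must be {1,3}; 3 in 2 cells must be {1,2}.
The 4 across and the 3 down share only 1, so (2,2) = 1.
(1,2) = 3 − 1 = 2 completes the 3 down.
(2,1) = 4 − 1 = 3 completes the 4 across.
(1,1) = 6 − 2 = 4 completes the 6 across.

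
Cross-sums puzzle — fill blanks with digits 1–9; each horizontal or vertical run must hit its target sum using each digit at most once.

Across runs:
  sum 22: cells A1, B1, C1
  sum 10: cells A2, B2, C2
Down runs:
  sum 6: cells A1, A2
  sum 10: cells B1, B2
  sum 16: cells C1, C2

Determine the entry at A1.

5

16 in 2 cells must be {7,9}.
The 22 across and the 6 down share only 5, so A1 = 5.
Given what's placed, C1 must be 9 to fit the 22 across and 16 down.
A2 = 6 − 5 = 1 completes the 6 down.
C2 = 16 − 9 = 7 completes the 16 down.
B1 = 22 − 14 = 8 completes the 22 across.
B2 = 10 − 8 = 2 completes the 10 across.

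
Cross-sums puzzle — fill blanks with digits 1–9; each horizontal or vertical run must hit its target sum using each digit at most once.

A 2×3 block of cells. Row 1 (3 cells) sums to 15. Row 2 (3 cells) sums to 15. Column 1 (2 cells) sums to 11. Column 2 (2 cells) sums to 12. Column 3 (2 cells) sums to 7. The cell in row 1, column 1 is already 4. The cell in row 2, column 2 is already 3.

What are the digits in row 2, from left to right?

7 3 5

(1,2) = 12 − 3 = 9 completes the 12 down.
(1,3) = 15 − 13 = 2 completes the 15 across.
(2,1) = 11 − 4 = 7 completes the 11 down.
(2,3) = 15 − 10 = 5 completes the 15 across.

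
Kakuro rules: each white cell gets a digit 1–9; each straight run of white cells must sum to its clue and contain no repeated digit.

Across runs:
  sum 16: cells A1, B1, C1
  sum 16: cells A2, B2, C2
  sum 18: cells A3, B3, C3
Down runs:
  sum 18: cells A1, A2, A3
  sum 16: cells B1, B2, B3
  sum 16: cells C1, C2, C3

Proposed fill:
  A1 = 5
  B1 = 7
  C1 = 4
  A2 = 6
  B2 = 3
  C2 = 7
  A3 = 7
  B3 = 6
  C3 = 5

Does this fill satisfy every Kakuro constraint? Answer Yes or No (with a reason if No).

Across: 5+7+4=16; 6+3+7=16; 7+6+5=18. Down: 5+6+7=18; 7+3+6=16; 4+7+5=16. No digit repeats within any run.

Yes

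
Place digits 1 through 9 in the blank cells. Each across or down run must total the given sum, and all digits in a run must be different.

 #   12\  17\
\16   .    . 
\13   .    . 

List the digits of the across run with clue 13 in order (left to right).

16 in 2 cells must be {7,9}; 17 in 2 cells must be {8,9}.
The 16 across and the 17 down share only 9, so R1C2 = 9.
R2C2 = 17 − 9 = 8 completes the 17 down.
R1C1 = 16 − 9 = 7 completes the 16 across.
R2C1 = 13 − 8 = 5 completes the 13 across.

5, 8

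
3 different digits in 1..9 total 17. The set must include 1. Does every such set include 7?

The only way to make 17 from 3 distinct digits under that restriction is {1,7,9}, which contains 7.

Yes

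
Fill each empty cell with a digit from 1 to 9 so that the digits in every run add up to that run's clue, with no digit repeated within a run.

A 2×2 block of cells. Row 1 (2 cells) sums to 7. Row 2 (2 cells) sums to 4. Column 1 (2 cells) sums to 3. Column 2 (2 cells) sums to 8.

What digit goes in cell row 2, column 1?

1

4 in 2 cells must be {1,3}; 3 in 2 cells must be {1,2}.
The 4 across and the 3 down share only 1, so (2,1) = 1.
(2,2) = 4 − 1 = 3 completes the 4 across.
(1,1) = 3 − 1 = 2 completes the 3 down.
(1,2) = 7 − 2 = 5 completes the 7 across.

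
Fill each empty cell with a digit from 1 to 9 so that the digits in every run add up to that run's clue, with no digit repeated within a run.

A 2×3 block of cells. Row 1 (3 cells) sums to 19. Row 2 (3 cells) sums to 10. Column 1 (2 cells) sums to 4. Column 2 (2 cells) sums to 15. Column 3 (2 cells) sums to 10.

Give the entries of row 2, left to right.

4 in 2 cells must be {1,3}.
The 19 across and the 4 down share only 3, so (1,1) = 3.
(2,1) = 4 − 3 = 1 completes the 4 down.
Nothing is forced directly, so branch on (2,2), whose candidates are 6 or 7. If (2,2) = 7: then (1,2) would have to be in {7,9} for the 19 across but in {8} for the 15 down — contradiction. So (2,2) = 6.
(1,2) = 15 − 6 = 9 completes the 15 down.
(1,3) = 19 − 12 = 7 completes the 19 across.
(2,3) = 10 − 7 = 3 completes the 10 across.

1, 6, 3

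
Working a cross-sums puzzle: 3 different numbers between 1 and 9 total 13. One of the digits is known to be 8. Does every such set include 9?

Counterexample: {1,4,8} sums to 13 under that restriction without using 9.

No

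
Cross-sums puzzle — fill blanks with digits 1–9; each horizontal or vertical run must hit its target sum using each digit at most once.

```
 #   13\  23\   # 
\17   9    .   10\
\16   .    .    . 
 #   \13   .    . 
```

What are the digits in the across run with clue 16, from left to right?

17 in 2 cells must be {8,9}; 23 in 3 cells must be {6,8,9}.
R1C2 = 17 − 9 = 8 completes the 17 across.
R2C1 = 13 − 9 = 4 completes the 13 down.
R2C2 = 9: the only remaining digit allowed by both the 16 across and the 23 down.
R2C3 = 16 − 13 = 3 completes the 16 across.
R3C2 = 23 − 17 = 6 completes the 23 down.
R3C3 = 13 − 6 = 7 completes the 13 across.

4, 9, 3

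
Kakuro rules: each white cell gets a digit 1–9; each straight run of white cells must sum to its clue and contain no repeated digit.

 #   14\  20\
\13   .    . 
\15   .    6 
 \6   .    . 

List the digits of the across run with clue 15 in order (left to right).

9 6

R2C1 = 15 − 6 = 9 completes the 15 across.
Given what's placed, R3C2 must be 5 to fit the 6 across and 20 down.
R1C1 = 4: the only remaining digit allowed by both the 13 across and the 14 down.
R1C2 = 13 − 4 = 9 completes the 13 across.
R3C1 = 6 − 5 = 1 completes the 6 across.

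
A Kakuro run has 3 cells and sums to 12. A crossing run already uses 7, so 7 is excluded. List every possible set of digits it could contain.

{1,2,9}; {1,3,8}; {1,5,6}; {2,4,6}; {3,4,5}

3 distinct digits from 1–9 sum between 6 and 24.
Dropping sets that contain 7.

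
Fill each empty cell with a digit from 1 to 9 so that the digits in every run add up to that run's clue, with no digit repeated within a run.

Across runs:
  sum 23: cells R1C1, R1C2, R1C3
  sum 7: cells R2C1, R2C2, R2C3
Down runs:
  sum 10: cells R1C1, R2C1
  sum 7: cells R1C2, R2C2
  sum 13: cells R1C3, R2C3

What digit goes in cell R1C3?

23 in 3 cells must be {6,8,9}; 7 in 3 cells must be {1,2,4}.
The 23 across and the 7 down share only 6, so R1C2 = 6.
R2C2 = 7 − 6 = 1 completes the 7 down.
Given what's placed, R2C3 must be 4 to fit the 7 across and 13 down.
R1C3 = 13 − 4 = 9 completes the 13 down.
R2C1 = 7 − 5 = 2 completes the 7 across.
R1C1 = 23 − 15 = 8 completes the 23 across.

9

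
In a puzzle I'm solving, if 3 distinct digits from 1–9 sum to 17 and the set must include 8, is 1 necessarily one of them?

Counterexample: {2,7,8} sums to 17 under that restriction without using 1.

No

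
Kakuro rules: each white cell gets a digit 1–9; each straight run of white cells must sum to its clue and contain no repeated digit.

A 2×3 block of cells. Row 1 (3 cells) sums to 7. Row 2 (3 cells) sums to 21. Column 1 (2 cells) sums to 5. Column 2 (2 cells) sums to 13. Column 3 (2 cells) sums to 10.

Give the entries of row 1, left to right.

1 4 2

7 in 3 cells must be {1,2,4}.
The 7 across and the 13 down share only 4, so (1,2) = 4.
The 21 across and the 5 down share only 4, so (2,1) = 4.
(2,2) = 13 − 4 = 9 completes the 13 down.
(2,3) = 21 − 13 = 8 completes the 21 across.
(1,1) = 5 − 4 = 1 completes the 5 down.
(1,3) = 7 − 5 = 2 completes the 7 across.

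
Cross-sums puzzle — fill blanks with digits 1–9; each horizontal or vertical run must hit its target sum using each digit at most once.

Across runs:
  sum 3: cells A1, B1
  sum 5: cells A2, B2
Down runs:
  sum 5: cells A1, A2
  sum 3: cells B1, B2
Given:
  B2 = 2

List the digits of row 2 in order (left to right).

3 in 2 cells must be {1,2}.
B1 = 3 − 2 = 1 completes the 3 down.
A2 = 5 − 2 = 3 completes the 5 across.
A1 = 3 − 1 = 2 completes the 3 across.

3, 2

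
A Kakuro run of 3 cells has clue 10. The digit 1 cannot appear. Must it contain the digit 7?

The only way to make 10 from 3 distinct digits under that restriction is {2,3,5}, which does not contain 7.

No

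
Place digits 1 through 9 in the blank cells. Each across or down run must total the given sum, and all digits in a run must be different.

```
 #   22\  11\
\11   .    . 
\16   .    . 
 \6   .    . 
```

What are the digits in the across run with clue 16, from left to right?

9 7

16 in 2 cells must be {7,9}.
The 16 across and the 11 down share only 7, so R2C2 = 7.
The 6 across and the 22 down share only 5, so R3C1 = 5.
R3C2 = 6 − 5 = 1 completes the 6 across.
R1C2 = 11 − 8 = 3 completes the 11 down.
R2C1 = 16 − 7 = 9 completes the 16 across.
R1C1 = 11 − 3 = 8 completes the 11 across.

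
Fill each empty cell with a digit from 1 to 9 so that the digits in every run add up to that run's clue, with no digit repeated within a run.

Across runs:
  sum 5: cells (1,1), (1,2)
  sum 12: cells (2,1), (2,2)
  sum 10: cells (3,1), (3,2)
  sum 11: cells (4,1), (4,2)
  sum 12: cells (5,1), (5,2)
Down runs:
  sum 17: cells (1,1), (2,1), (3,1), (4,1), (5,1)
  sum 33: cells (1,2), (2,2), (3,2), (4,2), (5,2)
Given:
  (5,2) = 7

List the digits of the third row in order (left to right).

(5,1) = 12 − 7 = 5 completes the 12 across.
(2,1) = 3: the only remaining digit allowed by both the 12 across and the 17 down.
(2,2) = 12 − 3 = 9 completes the 12 across.
Nothing is forced directly, so branch on (1,1), whose candidates are 1 or 2. If (1,1) = 2: that forces (1,2) = 3, (4,1) = 6, after which (4,2) would have to be in {5} for the 11 across but in {6,8} for the 33 down — contradiction. So (1,1) = 1.
(1,2) = 5 − 1 = 4 completes the 5 across.
Given what's placed, (3,2) must be 8 to fit the 10 across and 33 down.
(4,2) = 33 − 28 = 5 completes the 33 down.
(3,1) = 10 − 8 = 2 completes the 10 across.

2 8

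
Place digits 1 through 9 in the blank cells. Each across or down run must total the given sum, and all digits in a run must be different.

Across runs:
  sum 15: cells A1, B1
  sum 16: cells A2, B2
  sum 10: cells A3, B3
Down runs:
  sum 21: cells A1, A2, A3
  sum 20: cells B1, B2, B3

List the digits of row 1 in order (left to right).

8 7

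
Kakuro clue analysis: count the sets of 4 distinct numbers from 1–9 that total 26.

5

4 distinct digits from 1–9 sum between 10 and 30.
Enumerating: {2,7,8,9}, {3,6,8,9}, {4,5,8,9}, {4,6,7,9}, {5,6,7,8}.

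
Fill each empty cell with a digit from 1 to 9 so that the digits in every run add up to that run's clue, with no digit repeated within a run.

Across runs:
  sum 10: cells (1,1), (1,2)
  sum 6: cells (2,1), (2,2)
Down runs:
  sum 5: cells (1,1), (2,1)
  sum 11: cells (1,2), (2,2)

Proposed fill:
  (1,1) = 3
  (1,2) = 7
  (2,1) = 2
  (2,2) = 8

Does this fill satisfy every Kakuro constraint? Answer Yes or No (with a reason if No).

No — the down run (1,2)–(2,2) sums to 15, not 11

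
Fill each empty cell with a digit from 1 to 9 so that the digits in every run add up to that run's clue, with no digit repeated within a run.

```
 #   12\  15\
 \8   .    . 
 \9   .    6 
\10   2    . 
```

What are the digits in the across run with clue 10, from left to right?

2, 8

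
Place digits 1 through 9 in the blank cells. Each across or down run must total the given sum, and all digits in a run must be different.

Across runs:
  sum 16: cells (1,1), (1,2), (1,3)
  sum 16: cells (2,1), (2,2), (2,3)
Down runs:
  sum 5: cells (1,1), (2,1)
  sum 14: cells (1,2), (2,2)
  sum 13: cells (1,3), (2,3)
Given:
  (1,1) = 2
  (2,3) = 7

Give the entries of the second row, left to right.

(1,3) = 13 − 7 = 6 completes the 13 down.
(2,1) = 5 − 2 = 3 completes the 5 down.
(2,2) = 16 − 10 = 6 completes the 16 across.
(1,2) = 16 − 8 = 8 completes the 16 across.

3 6 7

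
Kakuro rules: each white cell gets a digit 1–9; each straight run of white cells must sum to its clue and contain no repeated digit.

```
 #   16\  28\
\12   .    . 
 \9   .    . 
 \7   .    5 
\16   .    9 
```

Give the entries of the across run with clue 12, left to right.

4 8

16 in 2 cells must be {7,9}.
R1C2 = 8: the only remaining digit allowed by both the 12 across and the 28 down.
R2C2 = 28 − 22 = 6 completes the 28 down.
R3C1 = 7 − 5 = 2 completes the 7 across.
R4C1 = 16 − 9 = 7 completes the 16 across.
R1C1 = 12 − 8 = 4 completes the 12 across.
R2C1 = 9 − 6 = 3 completes the 9 across.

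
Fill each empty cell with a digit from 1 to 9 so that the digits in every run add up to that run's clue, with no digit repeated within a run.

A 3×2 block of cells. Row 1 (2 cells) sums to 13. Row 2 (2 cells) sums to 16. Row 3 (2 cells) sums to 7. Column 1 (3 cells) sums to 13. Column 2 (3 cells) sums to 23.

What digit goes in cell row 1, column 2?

16 in 2 cells must be {7,9}; 23 in 3 cells must be {6,8,9}.
The 16 across and the 23 down share only 9, so (2,2) = 9.
Given what's placed, (3,2) must be 6 to fit the 7 across and 23 down.
(1,2) = 23 − 15 = 8 completes the 23 down.
(2,1) = 16 − 9 = 7 completes the 16 across.
(3,1) = 7 − 6 = 1 completes the 7 across.
(1,1) = 13 − 8 = 5 completes the 13 across.

8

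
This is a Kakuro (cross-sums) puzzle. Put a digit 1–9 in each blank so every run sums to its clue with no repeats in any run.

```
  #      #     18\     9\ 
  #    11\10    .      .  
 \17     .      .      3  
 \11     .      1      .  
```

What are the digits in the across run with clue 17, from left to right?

5, 9, 3

Nothing is forced directly, so branch on R1C2, whose candidates are 8 or 9. If R1C2 = 9: that forces R1C3 = 1, R2C2 = 8, after which R3C3 would have to be in {2,3,4,6,7,8} for the 11 across but in {5} for the 9 down — contradiction. So R1C2 = 8.
R1C3 = 10 − 8 = 2 completes the 10 across.
R2C2 = 18 − 9 = 9 completes the 18 down.
R3C3 = 9 − 5 = 4 completes the 9 down.
R2C1 = 17 − 12 = 5 completes the 17 across.
R3C1 = 11 − 5 = 6 completes the 11 across.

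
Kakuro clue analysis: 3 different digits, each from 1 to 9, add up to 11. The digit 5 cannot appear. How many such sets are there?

4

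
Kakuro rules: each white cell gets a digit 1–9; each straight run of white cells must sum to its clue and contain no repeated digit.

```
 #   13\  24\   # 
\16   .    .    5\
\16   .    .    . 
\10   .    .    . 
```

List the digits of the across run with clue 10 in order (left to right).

16 in 2 cells must be {7,9}; 24 in 3 cells must be {7,8,9}.
Only 7 fits R3C2 under both its across sum 10 and down sum 24.
Given what's placed, R1C2 must be 9 to fit the 16 across and 24 down.
R2C2 = 24 − 16 = 8 completes the 24 down.
R1C1 = 16 − 9 = 7 completes the 16 across.
No cell is forced outright now. R3C1 can only be 1 or 2 (the digits allowed by both its 10 across and its 13 down). If R3C1 = 2: then R2C1 would have to be in {1,2,3,5,6,7} for the 16 across but in {4} for the 13 down — contradiction. So R3C1 = 1.
R2C1 = 13 − 8 = 5 completes the 13 down.
R2C3 = 16 − 13 = 3 completes the 16 across.
R3C3 = 10 − 8 = 2 completes the 10 across.

1 7 2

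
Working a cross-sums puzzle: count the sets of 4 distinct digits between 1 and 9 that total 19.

11

4 distinct digits from 1–9 sum between 10 and 30.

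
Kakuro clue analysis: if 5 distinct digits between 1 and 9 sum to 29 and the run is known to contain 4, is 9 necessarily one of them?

Yes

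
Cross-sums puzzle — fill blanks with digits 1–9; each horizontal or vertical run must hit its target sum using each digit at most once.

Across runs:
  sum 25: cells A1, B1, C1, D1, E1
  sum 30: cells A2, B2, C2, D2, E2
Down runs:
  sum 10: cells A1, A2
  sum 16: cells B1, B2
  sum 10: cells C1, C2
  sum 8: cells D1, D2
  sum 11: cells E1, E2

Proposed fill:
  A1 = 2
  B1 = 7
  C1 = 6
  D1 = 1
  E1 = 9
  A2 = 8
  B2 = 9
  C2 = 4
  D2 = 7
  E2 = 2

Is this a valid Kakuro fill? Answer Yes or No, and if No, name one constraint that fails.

Across: 2+7+6+1+9=25; 8+9+4+7+2=30. Down: 2+8=10; 7+9=16; 6+4=10; 1+7=8; 9+2=11. No digit repeats within any run.

Yes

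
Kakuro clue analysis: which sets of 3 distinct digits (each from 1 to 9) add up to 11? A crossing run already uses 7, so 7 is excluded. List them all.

{1,2,8}; {1,4,6}; {2,3,6}; {2,4,5}

3 distinct digits from 1–9 sum between 6 and 24.
Dropping sets that contain 7.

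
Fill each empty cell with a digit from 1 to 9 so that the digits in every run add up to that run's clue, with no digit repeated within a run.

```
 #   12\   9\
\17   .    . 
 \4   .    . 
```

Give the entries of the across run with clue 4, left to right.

17 in 2 cells must be {8,9}; 4 in 2 cells must be {1,3}.
The 17 across and the 9 down share only 8, so R1C2 = 8.
The 4 across and the 12 down share only 3, so R2C1 = 3.
R2C2 = 4 − 3 = 1 completes the 4 across.
R1C1 = 17 − 8 = 9 completes the 17 across.

3 1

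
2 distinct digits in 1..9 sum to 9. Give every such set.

{1,8}; {2,7}; {3,6}; {4,5}

2 distinct digits from 1–9 sum between 3 and 17.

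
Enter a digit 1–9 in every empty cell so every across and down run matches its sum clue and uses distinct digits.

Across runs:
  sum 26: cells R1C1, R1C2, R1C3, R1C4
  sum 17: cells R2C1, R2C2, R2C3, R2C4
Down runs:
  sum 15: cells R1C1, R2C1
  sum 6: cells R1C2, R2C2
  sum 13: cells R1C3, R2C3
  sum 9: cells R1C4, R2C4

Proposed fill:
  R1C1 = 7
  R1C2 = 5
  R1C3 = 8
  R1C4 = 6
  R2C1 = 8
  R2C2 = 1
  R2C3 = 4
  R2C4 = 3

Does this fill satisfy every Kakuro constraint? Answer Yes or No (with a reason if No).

No — the down run R1C3–R2C3 sums to 12, not 13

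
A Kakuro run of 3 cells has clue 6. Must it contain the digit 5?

No

The only way to make 6 from 3 distinct digits is {1,2,3}, which does not contain 5.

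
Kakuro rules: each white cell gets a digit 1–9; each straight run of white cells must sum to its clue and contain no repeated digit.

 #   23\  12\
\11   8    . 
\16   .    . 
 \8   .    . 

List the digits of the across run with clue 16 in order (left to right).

16 in 2 cells must be {7,9}; 23 in 3 cells must be {6,8,9}.
R1C2 = 11 − 8 = 3 completes the 11 across.
R2C1 = 9: the only remaining digit allowed by both the 16 across and the 23 down.
R2C2 = 16 − 9 = 7 completes the 16 across.
R3C1 = 23 − 17 = 6 completes the 23 down.
R3C2 = 8 − 6 = 2 completes the 8 across.

9 7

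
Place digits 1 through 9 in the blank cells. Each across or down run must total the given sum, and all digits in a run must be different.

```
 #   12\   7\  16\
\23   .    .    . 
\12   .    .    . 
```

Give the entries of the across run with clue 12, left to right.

4 1 7

23 in 3 cells must be {6,8,9}; 16 in 2 cells must be {7,9}.
The 23 across and the 7 down share only 6, so R1C2 = 6.
Given what's placed, R1C3 must be 9 to fit the 23 across and 16 down.
R2C2 = 7 − 6 = 1 completes the 7 down.
R2C3 = 16 − 9 = 7 completes the 16 down.
R1C1 = 23 − 15 = 8 completes the 23 across.
R2C1 = 12 − 8 = 4 completes the 12 across.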